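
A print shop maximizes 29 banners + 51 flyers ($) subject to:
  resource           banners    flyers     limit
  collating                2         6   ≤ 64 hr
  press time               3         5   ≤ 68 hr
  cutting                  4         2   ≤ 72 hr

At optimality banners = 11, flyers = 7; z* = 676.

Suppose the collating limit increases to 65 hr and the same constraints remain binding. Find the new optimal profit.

677

At the optimum: collating uses 64 of 64 (binding); press time uses 68 of 68 (binding); cutting uses 58 of 72 (slack = 14).
By complementary slackness, y = 0 for the non-binding constraint.
The binding rows give the dual system: 2·y_collating + 3·y_press time = 29 and 6·y_collating + 5·y_press time = 51.
Solving: y_collating = 1, y_press time = 9.
Δz = y_collating·Δb = 1 × (1) = 1, so new z* = 676 + 1 = 677.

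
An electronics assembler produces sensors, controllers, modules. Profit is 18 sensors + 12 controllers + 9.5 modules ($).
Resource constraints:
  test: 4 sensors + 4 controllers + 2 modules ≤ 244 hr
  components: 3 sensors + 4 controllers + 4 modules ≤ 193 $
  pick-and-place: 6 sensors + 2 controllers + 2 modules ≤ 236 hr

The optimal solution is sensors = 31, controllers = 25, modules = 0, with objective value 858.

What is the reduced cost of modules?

Check each constraint at x*: test 224/244 (slack 20); components 193/193 (tight); pick-and-place 236/236 (tight).
Slack constraints have shadow price 0 (complementary slackness).
Dual feasibility on the basic columns requires 3·y_components + 6·y_pick-and-place = 18, 4·y_components + 2·y_pick-and-place = 12.
Solving: y_components = 2, y_pick-and-place = 2.
Reduced cost of modules: c₃ − yᵀa₃ = 9.5 − (2·4 + 2·2) = 9.5 − 12 = -2.5.

-2.5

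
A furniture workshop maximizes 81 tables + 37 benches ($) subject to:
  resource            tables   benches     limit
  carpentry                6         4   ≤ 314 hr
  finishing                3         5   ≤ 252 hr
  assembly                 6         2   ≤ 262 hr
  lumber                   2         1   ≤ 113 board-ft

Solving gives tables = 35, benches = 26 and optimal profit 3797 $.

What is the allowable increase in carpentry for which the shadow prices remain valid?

Binding constraints: carpentry, assembly. The basis is B = [[6,4],[6,2]] with det -12.
Per unit increase in carpentry, x* moves by d = (-0.1667, 0.5).
The basis stays optimal until finishing becomes binding; allowable increase = 8.5 hr.

8.5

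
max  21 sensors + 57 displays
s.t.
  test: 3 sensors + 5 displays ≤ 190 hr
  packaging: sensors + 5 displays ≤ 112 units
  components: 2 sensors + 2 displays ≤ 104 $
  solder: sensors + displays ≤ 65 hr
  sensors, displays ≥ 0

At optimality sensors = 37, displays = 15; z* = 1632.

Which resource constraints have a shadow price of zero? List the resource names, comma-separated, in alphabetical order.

test: 186/190 (slack 4)
packaging: 112/112 (binding)
components: 104/104 (binding)
solder: 52/65 (slack 13)
By complementary slackness, a constraint with positive slack has shadow price 0 → solder, test.

solder, test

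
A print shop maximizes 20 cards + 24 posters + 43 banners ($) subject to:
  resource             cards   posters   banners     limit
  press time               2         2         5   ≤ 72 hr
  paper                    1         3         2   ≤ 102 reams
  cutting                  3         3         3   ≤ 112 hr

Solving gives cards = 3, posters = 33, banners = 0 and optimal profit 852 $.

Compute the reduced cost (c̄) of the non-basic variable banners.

Check each constraint at x*: press time 72/72 (tight); paper 102/102 (tight); cutting 108/112 (slack 4).
Since cutting is not tight, its dual is 0.
From A_Bᵀ y = c: 2·y_press time + 1·y_paper = 20; 2·y_press time + 3·y_paper = 24.
→ y_press time = 9 and y_paper = 2.
Reduced cost of banners: c₃ − yᵀa₃ = 43 − (9·5 + 2·2) = 43 − 49 = -6.

-6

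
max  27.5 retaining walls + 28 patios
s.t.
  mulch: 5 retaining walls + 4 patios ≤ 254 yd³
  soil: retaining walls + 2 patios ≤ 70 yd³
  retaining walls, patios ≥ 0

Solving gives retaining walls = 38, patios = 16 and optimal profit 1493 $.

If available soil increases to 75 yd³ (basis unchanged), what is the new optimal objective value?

1518

Check each constraint at x*: mulch 254/254 (tight); soil 70/70 (tight).
The binding rows give the dual system: 5·y_mulch + 1·y_soil = 27.5 and 4·y_mulch + 2·y_soil = 28.
This yields shadow prices y_mulch = 4.5, y_soil = 5.
Δz = y_soil·Δb = 5 × (5) = 25, so new z* = 1493 + 25 = 1518.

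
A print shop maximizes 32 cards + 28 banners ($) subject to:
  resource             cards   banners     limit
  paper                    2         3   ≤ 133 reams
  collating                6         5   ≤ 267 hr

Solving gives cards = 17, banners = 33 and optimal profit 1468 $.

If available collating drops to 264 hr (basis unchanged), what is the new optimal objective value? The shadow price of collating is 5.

Δb = -3, so new z* = 1468 + (5)·(-3) = 1468 − 15 = 1453.

1453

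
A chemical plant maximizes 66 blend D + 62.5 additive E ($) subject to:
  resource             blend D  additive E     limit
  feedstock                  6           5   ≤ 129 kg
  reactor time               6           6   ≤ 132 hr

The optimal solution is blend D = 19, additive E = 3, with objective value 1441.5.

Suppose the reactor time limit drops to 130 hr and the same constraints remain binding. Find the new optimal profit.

1426.5

At the optimum: feedstock uses 129 of 129 (binding); reactor time uses 132 of 132 (binding).
From A_Bᵀ y = c: 6·y_feedstock + 6·y_reactor time = 66; 5·y_feedstock + 6·y_reactor time = 62.5.
→ y_feedstock = 3.5 and y_reactor time = 7.5.
Δz = y_reactor time·Δb = 7.5 × (-2) = -15, so new z* = 1441.5 − 15 = 1426.5.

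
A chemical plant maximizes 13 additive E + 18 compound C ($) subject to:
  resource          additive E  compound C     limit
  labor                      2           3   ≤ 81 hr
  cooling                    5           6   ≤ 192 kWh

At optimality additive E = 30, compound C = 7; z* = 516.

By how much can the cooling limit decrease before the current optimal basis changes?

30

Binding constraints: labor, cooling. The basis is B = [[2,3],[5,6]] with det -3.
Per unit decrease in cooling, x* moves by d = (-1, 0.6667).
The basis stays optimal until additive E reaches 0; allowable decrease = 30 kWh.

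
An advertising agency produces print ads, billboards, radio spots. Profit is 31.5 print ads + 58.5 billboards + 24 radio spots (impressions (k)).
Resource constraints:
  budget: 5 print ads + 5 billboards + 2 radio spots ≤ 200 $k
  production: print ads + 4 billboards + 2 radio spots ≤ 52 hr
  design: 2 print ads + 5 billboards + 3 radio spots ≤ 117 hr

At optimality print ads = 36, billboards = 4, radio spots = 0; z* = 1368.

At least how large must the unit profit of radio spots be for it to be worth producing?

Binding: budget and production. Non-binding: design (25 unused).
Since design is not tight, its dual is 0.
From A_Bᵀ y = c: 5·y_budget + 1·y_production = 31.5; 5·y_budget + 4·y_production = 58.5.
Solving: y_budget = 4.5, y_production = 9.
radio spots enters the basis when its profit ≥ yᵀa₃ = 4.5·2 + 9·2 = 27.

27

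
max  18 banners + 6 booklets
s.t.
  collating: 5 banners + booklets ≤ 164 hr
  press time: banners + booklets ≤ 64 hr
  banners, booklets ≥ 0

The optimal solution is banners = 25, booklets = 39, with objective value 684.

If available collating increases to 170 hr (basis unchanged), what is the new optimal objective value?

At the optimum: collating uses 164 of 164 (binding); press time uses 64 of 64 (binding).
From A_Bᵀ y = c: 5·y_collating + 1·y_press time = 18; 1·y_collating + 1·y_press time = 6.
Solving: y_collating = 3, y_press time = 3.
Δz = y_collating·Δb = 3 × (6) = 18, so new z* = 684 + 18 = 702.

702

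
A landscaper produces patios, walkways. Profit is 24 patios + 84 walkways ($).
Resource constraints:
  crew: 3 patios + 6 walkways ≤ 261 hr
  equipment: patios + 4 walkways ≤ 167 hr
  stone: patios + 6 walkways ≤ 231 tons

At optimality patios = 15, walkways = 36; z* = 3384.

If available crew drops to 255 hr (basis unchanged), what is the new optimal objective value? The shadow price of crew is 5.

3354

Δb = -6, so new z* = 3384 + (5)·(-6) = 3384 − 30 = 3354.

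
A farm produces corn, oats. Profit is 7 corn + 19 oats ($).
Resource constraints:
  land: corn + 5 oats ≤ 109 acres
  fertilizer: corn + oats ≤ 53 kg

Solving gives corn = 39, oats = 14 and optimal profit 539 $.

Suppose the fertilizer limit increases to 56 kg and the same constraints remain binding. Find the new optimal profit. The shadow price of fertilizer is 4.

551

Δb = 3, so new z* = 539 + (4)·(3) = 539 + 12 = 551.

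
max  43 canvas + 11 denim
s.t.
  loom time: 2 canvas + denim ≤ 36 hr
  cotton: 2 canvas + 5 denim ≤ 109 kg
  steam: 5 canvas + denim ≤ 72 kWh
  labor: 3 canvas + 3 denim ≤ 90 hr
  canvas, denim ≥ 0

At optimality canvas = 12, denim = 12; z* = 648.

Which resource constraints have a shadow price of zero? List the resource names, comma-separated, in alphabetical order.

cotton, labor

loom time: 36/36 (binding)
cotton: 84/109 (slack 25)
steam: 72/72 (binding)
labor: 72/90 (slack 18)
By complementary slackness, a constraint with positive slack has shadow price 0 → cotton, labor.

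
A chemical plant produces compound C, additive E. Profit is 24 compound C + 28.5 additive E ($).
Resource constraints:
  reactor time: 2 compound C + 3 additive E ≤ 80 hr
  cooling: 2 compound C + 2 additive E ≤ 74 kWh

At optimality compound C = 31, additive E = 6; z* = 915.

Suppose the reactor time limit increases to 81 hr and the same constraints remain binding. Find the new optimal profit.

At the optimum: reactor time uses 80 of 80 (binding); cooling uses 74 of 74 (binding).
The binding rows give the dual system: 2·y_reactor time + 2·y_cooling = 24 and 3·y_reactor time + 2·y_cooling = 28.5.
This yields shadow prices y_reactor time = 4.5, y_cooling = 7.5.
Δz = y_reactor time·Δb = 4.5 × (1) = 4.5, so new z* = 915 + 4.5 = 919.5.

919.5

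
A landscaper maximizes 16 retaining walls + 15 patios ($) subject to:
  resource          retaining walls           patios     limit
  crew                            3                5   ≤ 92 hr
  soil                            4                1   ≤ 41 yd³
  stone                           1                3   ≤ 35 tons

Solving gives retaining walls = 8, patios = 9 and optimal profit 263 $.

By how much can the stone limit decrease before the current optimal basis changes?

Binding constraints: soil, stone. The basis is B = [[4,1],[1,3]] with det 11.
Per unit decrease in stone, x* moves by d = (0.0909, -0.3636).
The basis stays optimal until patios reaches 0; allowable decrease = 24.75 tons.

24.75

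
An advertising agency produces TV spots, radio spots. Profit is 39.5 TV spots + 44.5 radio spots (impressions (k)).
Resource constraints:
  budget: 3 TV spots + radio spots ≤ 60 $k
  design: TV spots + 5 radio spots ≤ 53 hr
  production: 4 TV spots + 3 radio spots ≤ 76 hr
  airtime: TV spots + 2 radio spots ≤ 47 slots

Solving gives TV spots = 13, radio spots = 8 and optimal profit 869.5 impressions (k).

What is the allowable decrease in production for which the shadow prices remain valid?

Binding constraints: design, production. The basis is B = [[1,5],[4,3]] with det -17.
Per unit decrease in production, x* moves by d = (-0.2941, 0.0588).
The basis stays optimal until TV spots reaches 0; allowable decrease = 44.2 hr.

44.2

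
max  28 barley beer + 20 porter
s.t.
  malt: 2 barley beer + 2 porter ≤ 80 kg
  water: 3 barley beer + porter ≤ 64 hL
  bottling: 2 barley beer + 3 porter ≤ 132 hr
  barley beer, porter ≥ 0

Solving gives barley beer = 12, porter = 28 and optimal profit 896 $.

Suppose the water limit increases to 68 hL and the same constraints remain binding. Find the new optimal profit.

Binding: malt and water. Non-binding: bottling (24 unused).
Since bottling is not tight, its dual is 0.
The binding rows give the dual system: 2·y_malt + 3·y_water = 28 and 2·y_malt + 1·y_water = 20.
Solving: y_malt = 8, y_water = 4.
Δz = y_water·Δb = 4 × (4) = 16, so new z* = 896 + 16 = 912.

912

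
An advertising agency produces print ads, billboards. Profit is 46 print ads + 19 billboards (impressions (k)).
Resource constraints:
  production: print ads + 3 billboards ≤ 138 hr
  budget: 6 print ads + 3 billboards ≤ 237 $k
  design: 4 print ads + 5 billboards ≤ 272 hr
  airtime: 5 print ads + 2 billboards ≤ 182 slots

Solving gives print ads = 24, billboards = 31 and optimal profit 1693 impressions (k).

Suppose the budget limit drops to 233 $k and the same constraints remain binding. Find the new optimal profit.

Binding: budget and airtime. Non-binding: production (21 unused), design (21 unused).
By complementary slackness, y = 0 for the non-binding constraints.
Dual feasibility on the basic columns requires 6·y_budget + 5·y_airtime = 46, 3·y_budget + 2·y_airtime = 19.
→ y_budget = 1 and y_airtime = 8.
Δz = y_budget·Δb = 1 × (-4) = -4, so new z* = 1693 − 4 = 1689.

1689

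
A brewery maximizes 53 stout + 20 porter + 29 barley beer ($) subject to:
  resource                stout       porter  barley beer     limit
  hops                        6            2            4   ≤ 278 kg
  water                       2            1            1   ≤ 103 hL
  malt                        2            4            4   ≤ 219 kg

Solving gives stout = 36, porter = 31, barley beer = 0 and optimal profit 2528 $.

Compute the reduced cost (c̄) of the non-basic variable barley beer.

-4

Check each constraint at x*: hops 278/278 (tight); water 103/103 (tight); malt 196/219 (slack 23).
Since malt is not tight, its dual is 0.
Dual feasibility on the basic columns requires 6·y_hops + 2·y_water = 53, 2·y_hops + 1·y_water = 20.
This yields shadow prices y_hops = 6.5, y_water = 7.
Reduced cost of barley beer: c₃ − yᵀa₃ = 29 − (6.5·4 + 7·1) = 29 − 33 = -4.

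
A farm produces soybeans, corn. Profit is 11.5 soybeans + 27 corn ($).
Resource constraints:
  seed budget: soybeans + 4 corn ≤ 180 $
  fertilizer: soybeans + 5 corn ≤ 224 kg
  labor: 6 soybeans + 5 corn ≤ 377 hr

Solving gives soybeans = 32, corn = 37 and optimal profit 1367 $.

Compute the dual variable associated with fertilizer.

Check each constraint at x*: seed budget 180/180 (tight); fertilizer 217/224 (slack 7); labor 377/377 (tight).
Since fertilizer is not tight, its dual is 0.
From A_Bᵀ y = c: 1·y_seed budget + 6·y_labor = 11.5; 4·y_seed budget + 5·y_labor = 27.
Solving: y_seed budget = 5.5, y_labor = 1.
Shadow price of fertilizer = 0.

0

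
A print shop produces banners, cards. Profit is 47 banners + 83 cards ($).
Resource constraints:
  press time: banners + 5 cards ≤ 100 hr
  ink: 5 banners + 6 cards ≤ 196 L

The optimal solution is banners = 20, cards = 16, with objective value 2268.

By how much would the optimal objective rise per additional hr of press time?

7

Check each constraint at x*: press time 100/100 (tight); ink 196/196 (tight).
From A_Bᵀ y = c: 1·y_press time + 5·y_ink = 47; 5·y_press time + 6·y_ink = 83.
Solving: y_press time = 7, y_ink = 8.
Shadow price of press time = 7.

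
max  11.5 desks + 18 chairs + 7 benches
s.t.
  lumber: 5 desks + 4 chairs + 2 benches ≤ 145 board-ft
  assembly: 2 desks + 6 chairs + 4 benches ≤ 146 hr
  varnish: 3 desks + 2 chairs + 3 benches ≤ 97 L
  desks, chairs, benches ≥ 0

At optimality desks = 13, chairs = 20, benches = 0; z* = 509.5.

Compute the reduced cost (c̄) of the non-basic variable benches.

Check each constraint at x*: lumber 145/145 (tight); assembly 146/146 (tight); varnish 79/97 (slack 18).
Since varnish is not tight, its dual is 0.
Dual feasibility on the basic columns requires 5·y_lumber + 2·y_assembly = 11.5, 4·y_lumber + 6·y_assembly = 18.
This yields shadow prices y_lumber = 1.5, y_assembly = 2.
Reduced cost of benches: c₃ − yᵀa₃ = 7 − (1.5·2 + 2·4) = 7 − 11 = -4.

-4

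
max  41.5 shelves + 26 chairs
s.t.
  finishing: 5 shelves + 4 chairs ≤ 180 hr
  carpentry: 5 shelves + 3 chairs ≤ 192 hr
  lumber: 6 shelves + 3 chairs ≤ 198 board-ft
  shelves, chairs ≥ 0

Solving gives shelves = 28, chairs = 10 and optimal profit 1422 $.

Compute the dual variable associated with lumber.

4

Binding: finishing and lumber. Non-binding: carpentry (22 unused).
Since carpentry is not tight, its dual is 0.
The binding rows give the dual system: 5·y_finishing + 6·y_lumber = 41.5 and 4·y_finishing + 3·y_lumber = 26.
Solving: y_finishing = 3.5, y_lumber = 4.
Shadow price of lumber = 4.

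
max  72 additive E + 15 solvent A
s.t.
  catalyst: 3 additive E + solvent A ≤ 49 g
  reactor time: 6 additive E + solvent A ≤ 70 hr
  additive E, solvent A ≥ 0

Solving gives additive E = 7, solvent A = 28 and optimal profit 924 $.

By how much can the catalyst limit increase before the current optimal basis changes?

21

Binding constraints: catalyst, reactor time. The basis is B = [[3,1],[6,1]] with det -3.
Per unit increase in catalyst, x* moves by d = (-0.3333, 2).
The basis stays optimal until additive E reaches 0; allowable increase = 21 g.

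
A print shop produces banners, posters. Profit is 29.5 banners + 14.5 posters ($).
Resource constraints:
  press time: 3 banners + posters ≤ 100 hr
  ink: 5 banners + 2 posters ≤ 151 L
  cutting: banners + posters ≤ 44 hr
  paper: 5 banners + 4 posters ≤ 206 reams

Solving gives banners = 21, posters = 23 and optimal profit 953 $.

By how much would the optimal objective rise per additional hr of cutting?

4.5

Check each constraint at x*: press time 86/100 (slack 14); ink 151/151 (tight); cutting 44/44 (tight); paper 197/206 (slack 9).
By complementary slackness, y = 0 for the non-binding constraints.
Dual feasibility on the basic columns requires 5·y_ink + 1·y_cutting = 29.5, 2·y_ink + 1·y_cutting = 14.5.
This yields shadow prices y_ink = 5, y_cutting = 4.5.
Shadow price of cutting = 4.5.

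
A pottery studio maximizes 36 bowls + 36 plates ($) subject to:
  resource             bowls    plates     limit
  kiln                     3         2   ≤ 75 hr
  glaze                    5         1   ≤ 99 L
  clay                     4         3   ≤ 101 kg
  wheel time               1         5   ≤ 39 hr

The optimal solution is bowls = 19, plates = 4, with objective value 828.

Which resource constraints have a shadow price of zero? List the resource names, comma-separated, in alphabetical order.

kiln: 65/75 (slack 10)
glaze: 99/99 (binding)
clay: 88/101 (slack 13)
wheel time: 39/39 (binding)
By complementary slackness, a constraint with positive slack has shadow price 0 → clay, kiln.

clay, kiln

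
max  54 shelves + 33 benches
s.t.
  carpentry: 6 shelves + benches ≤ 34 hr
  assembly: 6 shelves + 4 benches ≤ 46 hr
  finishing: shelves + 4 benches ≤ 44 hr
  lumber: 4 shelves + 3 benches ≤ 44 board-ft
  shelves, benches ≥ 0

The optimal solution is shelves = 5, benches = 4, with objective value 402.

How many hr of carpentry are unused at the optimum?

carpentry used = 6·5 + 1·4 = 34; slack = 34 − 34 = 0.

0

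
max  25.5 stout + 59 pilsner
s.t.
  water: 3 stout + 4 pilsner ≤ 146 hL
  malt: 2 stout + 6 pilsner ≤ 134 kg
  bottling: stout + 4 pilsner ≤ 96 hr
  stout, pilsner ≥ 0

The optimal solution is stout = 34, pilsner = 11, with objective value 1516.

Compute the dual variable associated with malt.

Check each constraint at x*: water 146/146 (tight); malt 134/134 (tight); bottling 78/96 (slack 18).
Slack constraints have shadow price 0 (complementary slackness).
From A_Bᵀ y = c: 3·y_water + 2·y_malt = 25.5; 4·y_water + 6·y_malt = 59.
This yields shadow prices y_water = 3.5, y_malt = 7.5.
Shadow price of malt = 7.5.

7.5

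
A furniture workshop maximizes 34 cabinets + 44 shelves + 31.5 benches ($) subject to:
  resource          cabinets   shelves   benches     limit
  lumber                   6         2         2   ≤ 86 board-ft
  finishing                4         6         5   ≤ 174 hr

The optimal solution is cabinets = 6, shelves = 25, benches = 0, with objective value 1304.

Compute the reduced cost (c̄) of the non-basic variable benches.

-5.5

At the optimum: lumber uses 86 of 86 (binding); finishing uses 174 of 174 (binding).
From A_Bᵀ y = c: 6·y_lumber + 4·y_finishing = 34; 2·y_lumber + 6·y_finishing = 44.
Solving: y_lumber = 1, y_finishing = 7.
Reduced cost of benches: c₃ − yᵀa₃ = 31.5 − (1·2 + 7·5) = 31.5 − 37 = -5.5.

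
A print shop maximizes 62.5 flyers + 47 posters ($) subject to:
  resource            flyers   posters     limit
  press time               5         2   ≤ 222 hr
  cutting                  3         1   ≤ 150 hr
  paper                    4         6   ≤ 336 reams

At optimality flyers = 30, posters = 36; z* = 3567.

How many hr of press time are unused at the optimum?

0

press time used = 5·30 + 2·36 = 222; slack = 222 − 222 = 0.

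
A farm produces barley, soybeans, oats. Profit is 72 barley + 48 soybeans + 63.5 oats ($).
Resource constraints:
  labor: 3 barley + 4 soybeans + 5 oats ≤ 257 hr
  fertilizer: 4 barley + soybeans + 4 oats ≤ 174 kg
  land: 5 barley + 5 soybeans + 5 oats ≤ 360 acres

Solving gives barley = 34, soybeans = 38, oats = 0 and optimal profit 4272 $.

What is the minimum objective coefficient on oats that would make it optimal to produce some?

Binding: fertilizer and land. Non-binding: labor (3 unused).
Since labor is not tight, its dual is 0.
The binding rows give the dual system: 4·y_fertilizer + 5·y_land = 72 and 1·y_fertilizer + 5·y_land = 48.
This yields shadow prices y_fertilizer = 8, y_land = 8.
oats enters the basis when its profit ≥ yᵀa₃ = 8·4 + 8·5 = 72.

72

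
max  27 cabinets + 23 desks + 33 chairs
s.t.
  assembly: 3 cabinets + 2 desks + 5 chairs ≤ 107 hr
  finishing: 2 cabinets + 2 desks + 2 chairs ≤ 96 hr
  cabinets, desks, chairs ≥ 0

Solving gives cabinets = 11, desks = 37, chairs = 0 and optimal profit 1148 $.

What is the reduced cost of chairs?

-2

Both assembly and finishing are binding at x*.
From A_Bᵀ y = c: 3·y_assembly + 2·y_finishing = 27; 2·y_assembly + 2·y_finishing = 23.
Solving: y_assembly = 4, y_finishing = 7.5.
Reduced cost of chairs: c₃ − yᵀa₃ = 33 − (4·5 + 7.5·2) = 33 − 35 = -2.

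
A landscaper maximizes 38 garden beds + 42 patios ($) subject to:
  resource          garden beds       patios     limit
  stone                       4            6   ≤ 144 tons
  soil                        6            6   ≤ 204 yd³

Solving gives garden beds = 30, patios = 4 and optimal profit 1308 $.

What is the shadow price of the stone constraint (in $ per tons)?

2

At the optimum: stone uses 144 of 144 (binding); soil uses 204 of 204 (binding).
From A_Bᵀ y = c: 4·y_stone + 6·y_soil = 38; 6·y_stone + 6·y_soil = 42.
→ y_stone = 2 and y_soil = 5.
Shadow price of stone = 2.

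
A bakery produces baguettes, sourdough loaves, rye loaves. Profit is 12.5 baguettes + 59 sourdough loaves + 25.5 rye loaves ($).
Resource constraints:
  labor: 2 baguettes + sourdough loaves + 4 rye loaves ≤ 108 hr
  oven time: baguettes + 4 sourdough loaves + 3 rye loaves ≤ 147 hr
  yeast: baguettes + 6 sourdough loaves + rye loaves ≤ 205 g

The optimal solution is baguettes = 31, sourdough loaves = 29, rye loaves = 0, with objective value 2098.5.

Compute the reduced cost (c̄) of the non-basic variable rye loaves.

-3

At the optimum: labor uses 91 of 108 (slack = 17); oven time uses 147 of 147 (binding); yeast uses 205 of 205 (binding).
Slack constraints have shadow price 0 (complementary slackness).
Dual feasibility on the basic columns requires 1·y_oven time + 1·y_yeast = 12.5, 4·y_oven time + 6·y_yeast = 59.
→ y_oven time = 8 and y_yeast = 4.5.
Reduced cost of rye loaves: c₃ − yᵀa₃ = 25.5 − (8·3 + 4.5·1) = 25.5 − 28.5 = -3.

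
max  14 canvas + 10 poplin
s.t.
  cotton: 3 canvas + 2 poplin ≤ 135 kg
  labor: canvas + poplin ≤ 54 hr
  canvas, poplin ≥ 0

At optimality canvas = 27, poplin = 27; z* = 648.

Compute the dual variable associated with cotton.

Both cotton and labor are binding at x*.
From A_Bᵀ y = c: 3·y_cotton + 1·y_labor = 14; 2·y_cotton + 1·y_labor = 10.
Solving: y_cotton = 4, y_labor = 2.
Shadow price of cotton = 4.

4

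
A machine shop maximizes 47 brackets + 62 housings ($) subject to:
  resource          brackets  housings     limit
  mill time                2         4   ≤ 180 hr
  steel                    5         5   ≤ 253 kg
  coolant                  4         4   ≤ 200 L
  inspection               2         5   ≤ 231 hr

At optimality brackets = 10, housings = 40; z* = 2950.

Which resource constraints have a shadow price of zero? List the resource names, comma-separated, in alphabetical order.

inspection, steel

mill time: 180/180 (binding)
steel: 250/253 (slack 3)
coolant: 200/200 (binding)
inspection: 220/231 (slack 11)
By complementary slackness, a constraint with positive slack has shadow price 0 → inspection, steel.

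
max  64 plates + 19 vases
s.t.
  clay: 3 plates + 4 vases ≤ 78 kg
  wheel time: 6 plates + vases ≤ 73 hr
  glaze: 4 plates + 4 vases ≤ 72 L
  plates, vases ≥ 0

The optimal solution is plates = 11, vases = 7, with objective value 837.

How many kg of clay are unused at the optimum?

clay used = 3·11 + 4·7 = 61; slack = 78 − 61 = 17.

17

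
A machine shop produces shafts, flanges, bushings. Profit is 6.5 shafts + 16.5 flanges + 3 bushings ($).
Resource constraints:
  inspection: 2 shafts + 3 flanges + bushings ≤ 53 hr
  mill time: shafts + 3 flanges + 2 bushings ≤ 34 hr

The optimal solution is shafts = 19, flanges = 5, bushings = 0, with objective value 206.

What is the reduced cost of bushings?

-7

Check each constraint at x*: inspection 53/53 (tight); mill time 34/34 (tight).
Dual feasibility on the basic columns requires 2·y_inspection + 1·y_mill time = 6.5, 3·y_inspection + 3·y_mill time = 16.5.
This yields shadow prices y_inspection = 1, y_mill time = 4.5.
Reduced cost of bushings: c₃ − yᵀa₃ = 3 − (1·1 + 4.5·2) = 3 − 10 = -7.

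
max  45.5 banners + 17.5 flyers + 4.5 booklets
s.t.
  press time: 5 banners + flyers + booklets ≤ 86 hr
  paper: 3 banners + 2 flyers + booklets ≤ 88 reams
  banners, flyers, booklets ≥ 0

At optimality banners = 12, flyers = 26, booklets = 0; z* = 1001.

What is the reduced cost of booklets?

Both press time and paper are binding at x*.
From A_Bᵀ y = c: 5·y_press time + 3·y_paper = 45.5; 1·y_press time + 2·y_paper = 17.5.
→ y_press time = 5.5 and y_paper = 6.
Reduced cost of booklets: c₃ − yᵀa₃ = 4.5 − (5.5·1 + 6·1) = 4.5 − 11.5 = -7.

-7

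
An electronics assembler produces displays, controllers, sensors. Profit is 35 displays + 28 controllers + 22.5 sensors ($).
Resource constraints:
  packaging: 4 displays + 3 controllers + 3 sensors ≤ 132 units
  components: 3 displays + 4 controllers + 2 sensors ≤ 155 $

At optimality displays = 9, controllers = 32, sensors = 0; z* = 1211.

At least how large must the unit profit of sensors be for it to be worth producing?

Check each constraint at x*: packaging 132/132 (tight); components 155/155 (tight).
From A_Bᵀ y = c: 4·y_packaging + 3·y_components = 35; 3·y_packaging + 4·y_components = 28.
This yields shadow prices y_packaging = 8, y_components = 1.
sensors enters the basis when its profit ≥ yᵀa₃ = 8·3 + 1·2 = 26.

26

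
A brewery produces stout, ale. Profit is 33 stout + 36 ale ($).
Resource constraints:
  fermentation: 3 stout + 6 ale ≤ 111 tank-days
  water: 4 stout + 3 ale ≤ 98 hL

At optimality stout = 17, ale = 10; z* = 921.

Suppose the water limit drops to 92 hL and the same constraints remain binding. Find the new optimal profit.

At the optimum: fermentation uses 111 of 111 (binding); water uses 98 of 98 (binding).
The binding rows give the dual system: 3·y_fermentation + 4·y_water = 33 and 6·y_fermentation + 3·y_water = 36.
This yields shadow prices y_fermentation = 3, y_water = 6.
Δz = y_water·Δb = 6 × (-6) = -36, so new z* = 921 − 36 = 885.

885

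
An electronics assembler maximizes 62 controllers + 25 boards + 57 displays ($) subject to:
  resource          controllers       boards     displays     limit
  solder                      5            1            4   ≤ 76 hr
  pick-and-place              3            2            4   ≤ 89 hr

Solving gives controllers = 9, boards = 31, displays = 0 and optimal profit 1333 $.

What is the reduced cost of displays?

-7

Both solder and pick-and-place are binding at x*.
Dual feasibility on the basic columns requires 5·y_solder + 3·y_pick-and-place = 62, 1·y_solder + 2·y_pick-and-place = 25.
→ y_solder = 7 and y_pick-and-place = 9.
Reduced cost of displays: c₃ − yᵀa₃ = 57 − (7·4 + 9·4) = 57 − 64 = -7.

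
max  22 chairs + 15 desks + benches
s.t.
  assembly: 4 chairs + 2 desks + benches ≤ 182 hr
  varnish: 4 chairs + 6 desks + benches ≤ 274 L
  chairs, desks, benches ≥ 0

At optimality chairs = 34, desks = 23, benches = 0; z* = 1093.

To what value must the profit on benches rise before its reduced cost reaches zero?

5.5

Both assembly and varnish are binding at x*.
The binding rows give the dual system: 4·y_assembly + 4·y_varnish = 22 and 2·y_assembly + 6·y_varnish = 15.
This yields shadow prices y_assembly = 4.5, y_varnish = 1.
benches enters the basis when its profit ≥ yᵀa₃ = 4.5·1 + 1·1 = 5.5.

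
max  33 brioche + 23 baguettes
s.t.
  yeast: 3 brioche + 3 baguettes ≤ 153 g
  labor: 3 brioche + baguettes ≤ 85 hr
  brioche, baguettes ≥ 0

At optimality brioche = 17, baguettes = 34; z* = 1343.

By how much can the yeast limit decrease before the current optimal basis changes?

Binding constraints: yeast, labor. The basis is B = [[3,3],[3,1]] with det -6.
Per unit decrease in yeast, x* moves by d = (0.1667, -0.5).
The basis stays optimal until baguettes reaches 0; allowable decrease = 68 g.

68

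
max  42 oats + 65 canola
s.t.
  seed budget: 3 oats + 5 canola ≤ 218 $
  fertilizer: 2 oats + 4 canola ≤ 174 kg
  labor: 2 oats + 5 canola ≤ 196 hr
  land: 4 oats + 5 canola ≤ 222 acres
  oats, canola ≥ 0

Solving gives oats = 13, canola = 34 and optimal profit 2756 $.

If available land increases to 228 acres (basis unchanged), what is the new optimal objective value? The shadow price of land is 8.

Δb = 6, so new z* = 2756 + (8)·(6) = 2756 + 48 = 2804.

2804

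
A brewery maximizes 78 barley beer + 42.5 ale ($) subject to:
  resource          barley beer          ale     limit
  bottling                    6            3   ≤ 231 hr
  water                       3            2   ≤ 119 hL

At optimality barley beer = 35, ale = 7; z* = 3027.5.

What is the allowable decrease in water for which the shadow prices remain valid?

Binding constraints: bottling, water. The basis is B = [[6,3],[3,2]] with det 3.
Per unit decrease in water, x* moves by d = (1, -2).
The basis stays optimal until ale reaches 0; allowable decrease = 3.5 hL.

3.5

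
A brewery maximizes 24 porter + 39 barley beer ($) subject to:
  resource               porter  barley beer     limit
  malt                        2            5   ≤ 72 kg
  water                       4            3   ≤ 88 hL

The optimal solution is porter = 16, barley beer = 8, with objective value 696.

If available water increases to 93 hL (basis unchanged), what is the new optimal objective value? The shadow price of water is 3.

Δb = 5, so new z* = 696 + (3)·(5) = 696 + 15 = 711.

711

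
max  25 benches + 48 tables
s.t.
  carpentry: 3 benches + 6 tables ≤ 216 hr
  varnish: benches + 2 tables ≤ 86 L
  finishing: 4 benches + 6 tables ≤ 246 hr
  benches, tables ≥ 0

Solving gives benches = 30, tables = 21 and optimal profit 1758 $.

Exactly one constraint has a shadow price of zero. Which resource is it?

varnish

carpentry: 216/216 (binding)
varnish: 72/86 (slack 14)
finishing: 246/246 (binding)
By complementary slackness, a constraint with positive slack has shadow price 0 → varnish.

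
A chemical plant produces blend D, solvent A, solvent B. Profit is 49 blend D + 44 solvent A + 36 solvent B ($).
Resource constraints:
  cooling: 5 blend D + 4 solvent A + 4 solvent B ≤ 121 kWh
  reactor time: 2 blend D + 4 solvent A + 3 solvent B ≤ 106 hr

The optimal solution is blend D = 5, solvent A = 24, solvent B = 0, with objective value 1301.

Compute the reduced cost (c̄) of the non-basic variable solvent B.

At the optimum: cooling uses 121 of 121 (binding); reactor time uses 106 of 106 (binding).
The binding rows give the dual system: 5·y_cooling + 2·y_reactor time = 49 and 4·y_cooling + 4·y_reactor time = 44.
This yields shadow prices y_cooling = 9, y_reactor time = 2.
Reduced cost of solvent B: c₃ − yᵀa₃ = 36 − (9·4 + 2·3) = 36 − 42 = -6.

-6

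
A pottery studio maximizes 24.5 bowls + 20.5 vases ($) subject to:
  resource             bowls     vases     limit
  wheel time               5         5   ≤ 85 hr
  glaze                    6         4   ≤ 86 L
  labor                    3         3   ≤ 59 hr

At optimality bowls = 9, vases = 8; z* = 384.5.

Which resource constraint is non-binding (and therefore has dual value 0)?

wheel time: 85/85 (binding)
glaze: 86/86 (binding)
labor: 51/59 (slack 8)
By complementary slackness, a constraint with positive slack has shadow price 0 → labor.

labor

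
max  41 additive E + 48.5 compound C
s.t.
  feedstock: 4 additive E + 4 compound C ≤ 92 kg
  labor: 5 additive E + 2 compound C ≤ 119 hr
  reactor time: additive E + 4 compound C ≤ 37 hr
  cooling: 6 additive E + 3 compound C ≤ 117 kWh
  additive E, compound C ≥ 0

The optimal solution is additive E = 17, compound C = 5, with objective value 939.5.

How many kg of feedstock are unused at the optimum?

4

feedstock used = 4·17 + 4·5 = 88; slack = 92 − 88 = 4.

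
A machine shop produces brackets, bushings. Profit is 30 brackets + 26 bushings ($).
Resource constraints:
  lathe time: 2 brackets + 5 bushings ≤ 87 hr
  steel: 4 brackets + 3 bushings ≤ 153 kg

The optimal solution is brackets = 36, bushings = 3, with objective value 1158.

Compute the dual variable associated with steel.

Both lathe time and steel are binding at x*.
Dual feasibility on the basic columns requires 2·y_lathe time + 4·y_steel = 30, 5·y_lathe time + 3·y_steel = 26.
This yields shadow prices y_lathe time = 1, y_steel = 7.
Shadow price of steel = 7.

7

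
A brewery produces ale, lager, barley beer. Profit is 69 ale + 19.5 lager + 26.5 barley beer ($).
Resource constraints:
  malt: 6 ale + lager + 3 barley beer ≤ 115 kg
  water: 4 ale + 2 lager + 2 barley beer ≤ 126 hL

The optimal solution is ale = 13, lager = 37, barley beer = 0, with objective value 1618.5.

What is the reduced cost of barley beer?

-8

Check each constraint at x*: malt 115/115 (tight); water 126/126 (tight).
Dual feasibility on the basic columns requires 6·y_malt + 4·y_water = 69, 1·y_malt + 2·y_water = 19.5.
→ y_malt = 7.5 and y_water = 6.
Reduced cost of barley beer: c₃ − yᵀa₃ = 26.5 − (7.5·3 + 6·2) = 26.5 − 34.5 = -8.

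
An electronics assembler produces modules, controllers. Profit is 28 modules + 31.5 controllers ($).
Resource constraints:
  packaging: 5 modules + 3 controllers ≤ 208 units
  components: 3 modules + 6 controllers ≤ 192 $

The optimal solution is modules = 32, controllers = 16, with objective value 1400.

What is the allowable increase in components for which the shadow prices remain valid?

224

Binding constraints: packaging, components. The basis is B = [[5,3],[3,6]] with det 21.
Per unit increase in components, x* moves by d = (-0.1429, 0.2381).
The basis stays optimal until modules reaches 0; allowable increase = 224 $.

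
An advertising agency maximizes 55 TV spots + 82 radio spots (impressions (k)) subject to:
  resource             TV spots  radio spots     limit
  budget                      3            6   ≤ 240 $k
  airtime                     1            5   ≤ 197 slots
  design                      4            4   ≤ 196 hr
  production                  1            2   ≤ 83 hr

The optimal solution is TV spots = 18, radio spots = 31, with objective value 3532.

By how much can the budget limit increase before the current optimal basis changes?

9

Binding constraints: budget, design. The basis is B = [[3,6],[4,4]] with det -12.
Per unit increase in budget, x* moves by d = (-0.3333, 0.3333).
The basis stays optimal until production becomes binding; allowable increase = 9 $k.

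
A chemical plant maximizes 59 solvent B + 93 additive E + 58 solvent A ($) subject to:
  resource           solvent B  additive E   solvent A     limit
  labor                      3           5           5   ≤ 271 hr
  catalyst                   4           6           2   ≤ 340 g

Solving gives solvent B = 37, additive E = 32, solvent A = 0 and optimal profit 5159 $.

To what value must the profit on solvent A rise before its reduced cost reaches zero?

61

Check each constraint at x*: labor 271/271 (tight); catalyst 340/340 (tight).
The binding rows give the dual system: 3·y_labor + 4·y_catalyst = 59 and 5·y_labor + 6·y_catalyst = 93.
→ y_labor = 9 and y_catalyst = 8.
solvent A enters the basis when its profit ≥ yᵀa₃ = 9·5 + 8·2 = 61.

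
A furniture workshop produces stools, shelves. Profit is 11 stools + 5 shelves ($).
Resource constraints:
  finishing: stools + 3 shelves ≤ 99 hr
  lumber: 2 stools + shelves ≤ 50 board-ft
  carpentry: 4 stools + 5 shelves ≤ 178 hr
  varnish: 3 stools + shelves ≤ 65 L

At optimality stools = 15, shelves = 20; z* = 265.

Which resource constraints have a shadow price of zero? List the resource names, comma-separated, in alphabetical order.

finishing: 75/99 (slack 24)
lumber: 50/50 (binding)
carpentry: 160/178 (slack 18)
varnish: 65/65 (binding)
By complementary slackness, a constraint with positive slack has shadow price 0 → carpentry, finishing.

carpentry, finishing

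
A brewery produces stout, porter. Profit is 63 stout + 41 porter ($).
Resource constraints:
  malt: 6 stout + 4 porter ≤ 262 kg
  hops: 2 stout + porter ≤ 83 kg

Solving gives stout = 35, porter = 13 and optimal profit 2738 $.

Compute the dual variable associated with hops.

Check each constraint at x*: malt 262/262 (tight); hops 83/83 (tight).
The binding rows give the dual system: 6·y_malt + 2·y_hops = 63 and 4·y_malt + 1·y_hops = 41.
Solving: y_malt = 9.5, y_hops = 3.
Shadow price of hops = 3.

3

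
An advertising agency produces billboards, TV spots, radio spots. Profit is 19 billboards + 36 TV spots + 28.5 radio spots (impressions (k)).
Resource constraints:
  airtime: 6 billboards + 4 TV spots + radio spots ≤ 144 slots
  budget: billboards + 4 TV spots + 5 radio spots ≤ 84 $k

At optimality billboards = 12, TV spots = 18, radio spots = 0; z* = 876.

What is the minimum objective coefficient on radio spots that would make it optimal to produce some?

At the optimum: airtime uses 144 of 144 (binding); budget uses 84 of 84 (binding).
From A_Bᵀ y = c: 6·y_airtime + 1·y_budget = 19; 4·y_airtime + 4·y_budget = 36.
This yields shadow prices y_airtime = 2, y_budget = 7.
radio spots enters the basis when its profit ≥ yᵀa₃ = 2·1 + 7·5 = 37.

37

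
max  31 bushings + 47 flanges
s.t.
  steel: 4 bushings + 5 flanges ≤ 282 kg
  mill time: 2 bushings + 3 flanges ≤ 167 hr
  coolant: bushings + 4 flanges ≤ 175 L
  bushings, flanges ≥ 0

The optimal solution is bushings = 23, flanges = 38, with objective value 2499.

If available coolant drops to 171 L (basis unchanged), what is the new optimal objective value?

Binding: steel and coolant. Non-binding: mill time (7 unused).
Slack constraints have shadow price 0 (complementary slackness).
The binding rows give the dual system: 4·y_steel + 1·y_coolant = 31 and 5·y_steel + 4·y_coolant = 47.
This yields shadow prices y_steel = 7, y_coolant = 3.
Δz = y_coolant·Δb = 3 × (-4) = -12, so new z* = 2499 − 12 = 2487.

2487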